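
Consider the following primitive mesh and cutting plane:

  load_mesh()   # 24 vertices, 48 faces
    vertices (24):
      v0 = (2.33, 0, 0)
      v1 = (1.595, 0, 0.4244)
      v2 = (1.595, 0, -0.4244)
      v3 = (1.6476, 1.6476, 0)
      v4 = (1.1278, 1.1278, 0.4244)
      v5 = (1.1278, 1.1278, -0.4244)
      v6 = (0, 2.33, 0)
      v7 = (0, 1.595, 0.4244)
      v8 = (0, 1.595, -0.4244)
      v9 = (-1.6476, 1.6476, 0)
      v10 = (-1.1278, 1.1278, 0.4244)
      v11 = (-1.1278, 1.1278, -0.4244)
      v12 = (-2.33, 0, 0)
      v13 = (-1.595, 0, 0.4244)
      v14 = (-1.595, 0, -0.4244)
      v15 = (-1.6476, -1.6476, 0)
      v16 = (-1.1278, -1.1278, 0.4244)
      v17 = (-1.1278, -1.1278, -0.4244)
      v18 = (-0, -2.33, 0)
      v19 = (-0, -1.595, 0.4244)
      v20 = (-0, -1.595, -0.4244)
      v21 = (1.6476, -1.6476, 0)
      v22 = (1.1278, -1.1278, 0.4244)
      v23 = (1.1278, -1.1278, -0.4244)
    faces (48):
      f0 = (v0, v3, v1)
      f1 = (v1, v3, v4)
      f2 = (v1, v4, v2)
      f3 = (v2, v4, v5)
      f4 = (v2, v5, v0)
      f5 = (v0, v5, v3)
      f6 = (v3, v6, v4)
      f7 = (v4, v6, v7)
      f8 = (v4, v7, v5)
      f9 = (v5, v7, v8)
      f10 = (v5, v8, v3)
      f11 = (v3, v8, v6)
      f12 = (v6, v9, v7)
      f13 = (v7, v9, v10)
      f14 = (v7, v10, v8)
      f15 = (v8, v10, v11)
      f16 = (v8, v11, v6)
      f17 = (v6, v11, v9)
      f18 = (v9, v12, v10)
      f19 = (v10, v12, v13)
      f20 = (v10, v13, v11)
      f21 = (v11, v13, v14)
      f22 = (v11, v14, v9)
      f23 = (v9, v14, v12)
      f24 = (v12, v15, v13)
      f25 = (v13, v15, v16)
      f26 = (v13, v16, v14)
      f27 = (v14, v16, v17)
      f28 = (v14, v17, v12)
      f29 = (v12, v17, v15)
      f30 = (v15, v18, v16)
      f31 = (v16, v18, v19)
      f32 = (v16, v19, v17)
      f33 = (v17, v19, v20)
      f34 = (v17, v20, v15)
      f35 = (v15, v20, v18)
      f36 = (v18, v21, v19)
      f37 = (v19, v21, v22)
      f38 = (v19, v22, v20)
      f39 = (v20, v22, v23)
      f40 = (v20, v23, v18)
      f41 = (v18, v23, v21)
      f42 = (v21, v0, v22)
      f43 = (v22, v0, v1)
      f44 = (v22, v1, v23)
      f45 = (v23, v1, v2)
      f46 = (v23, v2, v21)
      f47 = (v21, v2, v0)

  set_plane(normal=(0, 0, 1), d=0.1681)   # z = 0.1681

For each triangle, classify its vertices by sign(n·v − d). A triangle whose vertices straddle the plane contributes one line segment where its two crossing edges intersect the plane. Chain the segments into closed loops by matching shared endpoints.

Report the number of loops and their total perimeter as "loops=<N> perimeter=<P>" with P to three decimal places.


Straddling triangles (32 of 48):
  (v0,v3,v1) [--+] → (1.62677, 0.995004, 0.1681)–(2.03887, 0, 0.1681)  len=1.0770
  (v1,v3,v4) [+-+] → (1.62677, 0.995004, 0.1681)–(1.44171, 1.44171, 0.1681)  len=0.4835
  (v1,v4,v2) [++-] → (1.26887, 0.787254, 0.1681)–(1.595, 0, 0.1681)  len=0.8521
  (v2,v4,v5) [-+-] → (1.26887, 0.787254, 0.1681)–(1.1278, 1.1278, 0.1681)  len=0.3686
  (v3,v6,v4) [--+] → (0.446709, 1.85382, 0.1681)–(1.44171, 1.44171, 0.1681)  len=1.0770
  (v4,v6,v7) [+-+] → (0.446709, 1.85382, 0.1681)–(0, 2.03887, 0.1681)  len=0.4835
  (v4,v7,v5) [++-] → (0.340546, 1.45393, 0.1681)–(1.1278, 1.1278, 0.1681)  len=0.8521
  (v5,v7,v8) [-+-] → (0.340546, 1.45393, 0.1681)–(0, 1.595, 0.1681)  len=0.3686
  (v6,v9,v7) [--+] → (-0.995004, 1.62677, 0.1681)–(0, 2.03887, 0.1681)  len=1.0770
  (v7,v9,v10) [+-+] → (-0.995004, 1.62677, 0.1681)–(-1.44171, 1.44171, 0.1681)  len=0.4835
  (v7,v10,v8) [++-] → (-0.787254, 1.26887, 0.1681)–(0, 1.595, 0.1681)  len=0.8521
  (v8,v10,v11) [-+-] → (-0.787254, 1.26887, 0.1681)–(-1.1278, 1.1278, 0.1681)  len=0.3686
  (v9,v12,v10) [--+] → (-1.85382, 0.446709, 0.1681)–(-1.44171, 1.44171, 0.1681)  len=1.0770
  (v10,v12,v13) [+-+] → (-1.85382, 0.446709, 0.1681)–(-2.03887, 0, 0.1681)  len=0.4835
  (v10,v13,v11) [++-] → (-1.45393, 0.340546, 0.1681)–(-1.1278, 1.1278, 0.1681)  len=0.8521
  (v11,v13,v14) [-+-] → (-1.45393, 0.340546, 0.1681)–(-1.595, 0, 0.1681)  len=0.3686
  (v12,v15,v13) [--+] → (-1.62677, -0.995004, 0.1681)–(-2.03887, 0, 0.1681)  len=1.0770
  (v13,v15,v16) [+-+] → (-1.62677, -0.995004, 0.1681)–(-1.44171, -1.44171, 0.1681)  len=0.4835
  (v13,v16,v14) [++-] → (-1.26887, -0.787254, 0.1681)–(-1.595, 0, 0.1681)  len=0.8521
  (v14,v16,v17) [-+-] → (-1.26887, -0.787254, 0.1681)–(-1.1278, -1.1278, 0.1681)  len=0.3686
  (v15,v18,v16) [--+] → (-0.446709, -1.85382, 0.1681)–(-1.44171, -1.44171, 0.1681)  len=1.0770
  (v16,v18,v19) [+-+] → (-0.446709, -1.85382, 0.1681)–(0, -2.03887, 0.1681)  len=0.4835
  (v16,v19,v17) [++-] → (-0.340546, -1.45393, 0.1681)–(-1.1278, -1.1278, 0.1681)  len=0.8521
  (v17,v19,v20) [-+-] → (-0.340546, -1.45393, 0.1681)–(0, -1.595, 0.1681)  len=0.3686
  (v18,v21,v19) [--+] → (0.995004, -1.62677, 0.1681)–(0, -2.03887, 0.1681)  len=1.0770
  (v19,v21,v22) [+-+] → (0.995004, -1.62677, 0.1681)–(1.44171, -1.44171, 0.1681)  len=0.4835
  (v19,v22,v20) [++-] → (0.787254, -1.26887, 0.1681)–(0, -1.595, 0.1681)  len=0.8521
  (v20,v22,v23) [-+-] → (0.787254, -1.26887, 0.1681)–(1.1278, -1.1278, 0.1681)  len=0.3686
  (v21,v0,v22) [--+] → (1.85382, -0.446709, 0.1681)–(1.44171, -1.44171, 0.1681)  len=1.0770
  (v22,v0,v1) [+-+] → (1.85382, -0.446709, 0.1681)–(2.03887, 0, 0.1681)  len=0.4835
  (v22,v1,v23) [++-] → (1.45393, -0.340546, 0.1681)–(1.1278, -1.1278, 0.1681)  len=0.8521
  (v23,v1,v2) [-+-] → (1.45393, -0.340546, 0.1681)–(1.595, 0, 0.1681)  len=0.3686

Chained into 2 loop(s):
  loop 1: 16 segments, perimeter = 12.4839
  loop 2: 16 segments, perimeter = 9.7659
Total perimeter = 22.250

loops=2 perimeter=22.250


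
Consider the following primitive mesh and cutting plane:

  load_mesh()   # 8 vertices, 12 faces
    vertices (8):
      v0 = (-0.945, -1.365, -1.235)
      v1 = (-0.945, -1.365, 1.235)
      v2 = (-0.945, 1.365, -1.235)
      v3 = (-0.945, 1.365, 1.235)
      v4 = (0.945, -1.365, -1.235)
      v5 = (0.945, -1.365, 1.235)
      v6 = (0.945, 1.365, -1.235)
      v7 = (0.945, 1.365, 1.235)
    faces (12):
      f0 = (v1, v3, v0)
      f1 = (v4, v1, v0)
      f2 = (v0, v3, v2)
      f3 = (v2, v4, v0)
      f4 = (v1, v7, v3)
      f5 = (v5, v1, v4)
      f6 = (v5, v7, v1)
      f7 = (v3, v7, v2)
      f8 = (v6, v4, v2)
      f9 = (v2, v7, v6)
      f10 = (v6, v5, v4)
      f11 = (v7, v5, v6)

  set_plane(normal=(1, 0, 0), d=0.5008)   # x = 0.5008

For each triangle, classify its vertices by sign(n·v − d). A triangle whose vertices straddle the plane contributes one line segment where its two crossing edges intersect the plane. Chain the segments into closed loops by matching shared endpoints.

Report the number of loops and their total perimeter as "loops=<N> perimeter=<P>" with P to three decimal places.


Straddling triangles (8 of 12):
  (v4,v1,v0) [+--] → (0.5008, -1.365, -0.654485)–(0.5008, -1.365, -1.235)  len=0.5805
  (v2,v4,v0) [-+-] → (0.5008, -0.723378, -1.235)–(0.5008, -1.365, -1.235)  len=0.6416
  (v1,v7,v3) [-+-] → (0.5008, 0.723378, 1.235)–(0.5008, 1.365, 1.235)  len=0.6416
  (v5,v1,v4) [+-+] → (0.5008, -1.365, 1.235)–(0.5008, -1.365, -0.654485)  len=1.8895
  (v5,v7,v1) [++-] → (0.5008, 0.723378, 1.235)–(0.5008, -1.365, 1.235)  len=2.0884
  (v3,v7,v2) [-+-] → (0.5008, 1.365, 1.235)–(0.5008, 1.365, 0.654485)  len=0.5805
  (v6,v4,v2) [++-] → (0.5008, -0.723378, -1.235)–(0.5008, 1.365, -1.235)  len=2.0884
  (v2,v7,v6) [-++] → (0.5008, 1.365, 0.654485)–(0.5008, 1.365, -1.235)  len=1.8895

Chained into 1 loop(s):
  loop 1: 8 segments, perimeter = 10.4000
Total perimeter = 10.400

loops=1 perimeter=10.400


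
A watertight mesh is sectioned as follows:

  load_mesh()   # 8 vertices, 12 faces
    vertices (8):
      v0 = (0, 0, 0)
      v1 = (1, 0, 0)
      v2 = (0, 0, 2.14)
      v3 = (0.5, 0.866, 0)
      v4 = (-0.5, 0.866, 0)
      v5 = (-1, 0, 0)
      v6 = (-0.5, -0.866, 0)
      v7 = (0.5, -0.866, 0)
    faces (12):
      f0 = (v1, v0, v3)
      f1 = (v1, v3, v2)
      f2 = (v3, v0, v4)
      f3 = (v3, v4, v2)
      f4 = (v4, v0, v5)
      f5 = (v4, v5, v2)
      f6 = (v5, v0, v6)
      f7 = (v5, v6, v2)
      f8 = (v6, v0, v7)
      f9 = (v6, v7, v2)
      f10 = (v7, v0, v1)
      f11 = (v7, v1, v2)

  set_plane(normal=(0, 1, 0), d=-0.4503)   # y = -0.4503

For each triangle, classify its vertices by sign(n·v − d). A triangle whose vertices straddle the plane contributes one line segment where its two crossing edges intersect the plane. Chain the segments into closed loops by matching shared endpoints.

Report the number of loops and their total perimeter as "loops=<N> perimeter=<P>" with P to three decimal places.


loops=1 perimeter=4.268

Straddling triangles (6 of 12):
  (v5,v0,v6) [++-] → (-0.259988, -0.4503, 0)–(-0.740012, -0.4503, 0)  len=0.4800
  (v5,v6,v2) [+-+] → (-0.740012, -0.4503, 0)–(-0.259988, -0.4503, 1.02725)  len=1.1339
  (v6,v0,v7) [-+-] → (-0.259988, -0.4503, 0)–(0.259988, -0.4503, 0)  len=0.5200
  (v6,v7,v2) [--+] → (0.259988, -0.4503, 1.02725)–(-0.259988, -0.4503, 1.02725)  len=0.5200
  (v7,v0,v1) [-++] → (0.259988, -0.4503, 0)–(0.740012, -0.4503, 0)  len=0.4800
  (v7,v1,v2) [-++] → (0.740012, -0.4503, 0)–(0.259988, -0.4503, 1.02725)  len=1.1339

Chained into 1 loop(s):
  loop 1: 6 segments, perimeter = 4.2677
Total perimeter = 4.268


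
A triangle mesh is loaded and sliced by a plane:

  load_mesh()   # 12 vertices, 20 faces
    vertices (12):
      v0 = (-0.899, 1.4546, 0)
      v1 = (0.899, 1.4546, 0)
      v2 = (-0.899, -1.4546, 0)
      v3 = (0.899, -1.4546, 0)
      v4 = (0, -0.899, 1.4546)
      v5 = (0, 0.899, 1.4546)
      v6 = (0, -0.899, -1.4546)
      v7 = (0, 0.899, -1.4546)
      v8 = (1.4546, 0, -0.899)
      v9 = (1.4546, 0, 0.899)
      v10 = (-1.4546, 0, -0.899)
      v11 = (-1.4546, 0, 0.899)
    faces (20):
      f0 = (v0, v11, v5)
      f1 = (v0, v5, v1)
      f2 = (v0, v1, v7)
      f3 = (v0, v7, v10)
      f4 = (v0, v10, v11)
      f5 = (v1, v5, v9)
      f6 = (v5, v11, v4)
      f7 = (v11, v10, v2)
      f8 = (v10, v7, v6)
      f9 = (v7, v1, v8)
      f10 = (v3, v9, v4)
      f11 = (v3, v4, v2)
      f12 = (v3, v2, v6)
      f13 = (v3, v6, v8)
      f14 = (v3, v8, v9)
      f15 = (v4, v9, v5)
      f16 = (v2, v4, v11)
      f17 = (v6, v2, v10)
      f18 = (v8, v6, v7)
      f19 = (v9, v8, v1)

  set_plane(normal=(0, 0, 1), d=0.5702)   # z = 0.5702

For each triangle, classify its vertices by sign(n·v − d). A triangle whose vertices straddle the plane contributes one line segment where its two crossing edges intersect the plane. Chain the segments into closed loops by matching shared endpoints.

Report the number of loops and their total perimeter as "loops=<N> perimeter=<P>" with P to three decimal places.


Straddling triangles (10 of 20):
  (v0,v11,v5) [-++] → (-1.2514, 0.532005, 0.5702)–(-0.546594, 1.23681, 0.5702)  len=0.9967
  (v0,v5,v1) [-+-] → (-0.546594, 1.23681, 0.5702)–(0.546594, 1.23681, 0.5702)  len=1.0932
  (v0,v10,v11) [--+] → (-1.4546, 0, 0.5702)–(-1.2514, 0.532005, 0.5702)  len=0.5695
  (v1,v5,v9) [-++] → (0.546594, 1.23681, 0.5702)–(1.2514, 0.532005, 0.5702)  len=0.9967
  (v11,v10,v2) [+--] → (-1.4546, 0, 0.5702)–(-1.2514, -0.532005, 0.5702)  len=0.5695
  (v3,v9,v4) [-++] → (1.2514, -0.532005, 0.5702)–(0.546594, -1.23681, 0.5702)  len=0.9967
  (v3,v4,v2) [-+-] → (0.546594, -1.23681, 0.5702)–(-0.546594, -1.23681, 0.5702)  len=1.0932
  (v3,v8,v9) [--+] → (1.4546, 0, 0.5702)–(1.2514, -0.532005, 0.5702)  len=0.5695
  (v2,v4,v11) [-++] → (-0.546594, -1.23681, 0.5702)–(-1.2514, -0.532005, 0.5702)  len=0.9967
  (v9,v8,v1) [+--] → (1.4546, 0, 0.5702)–(1.2514, 0.532005, 0.5702)  len=0.5695

Chained into 1 loop(s):
  loop 1: 10 segments, perimeter = 8.4513
Total perimeter = 8.451

loops=1 perimeter=8.451


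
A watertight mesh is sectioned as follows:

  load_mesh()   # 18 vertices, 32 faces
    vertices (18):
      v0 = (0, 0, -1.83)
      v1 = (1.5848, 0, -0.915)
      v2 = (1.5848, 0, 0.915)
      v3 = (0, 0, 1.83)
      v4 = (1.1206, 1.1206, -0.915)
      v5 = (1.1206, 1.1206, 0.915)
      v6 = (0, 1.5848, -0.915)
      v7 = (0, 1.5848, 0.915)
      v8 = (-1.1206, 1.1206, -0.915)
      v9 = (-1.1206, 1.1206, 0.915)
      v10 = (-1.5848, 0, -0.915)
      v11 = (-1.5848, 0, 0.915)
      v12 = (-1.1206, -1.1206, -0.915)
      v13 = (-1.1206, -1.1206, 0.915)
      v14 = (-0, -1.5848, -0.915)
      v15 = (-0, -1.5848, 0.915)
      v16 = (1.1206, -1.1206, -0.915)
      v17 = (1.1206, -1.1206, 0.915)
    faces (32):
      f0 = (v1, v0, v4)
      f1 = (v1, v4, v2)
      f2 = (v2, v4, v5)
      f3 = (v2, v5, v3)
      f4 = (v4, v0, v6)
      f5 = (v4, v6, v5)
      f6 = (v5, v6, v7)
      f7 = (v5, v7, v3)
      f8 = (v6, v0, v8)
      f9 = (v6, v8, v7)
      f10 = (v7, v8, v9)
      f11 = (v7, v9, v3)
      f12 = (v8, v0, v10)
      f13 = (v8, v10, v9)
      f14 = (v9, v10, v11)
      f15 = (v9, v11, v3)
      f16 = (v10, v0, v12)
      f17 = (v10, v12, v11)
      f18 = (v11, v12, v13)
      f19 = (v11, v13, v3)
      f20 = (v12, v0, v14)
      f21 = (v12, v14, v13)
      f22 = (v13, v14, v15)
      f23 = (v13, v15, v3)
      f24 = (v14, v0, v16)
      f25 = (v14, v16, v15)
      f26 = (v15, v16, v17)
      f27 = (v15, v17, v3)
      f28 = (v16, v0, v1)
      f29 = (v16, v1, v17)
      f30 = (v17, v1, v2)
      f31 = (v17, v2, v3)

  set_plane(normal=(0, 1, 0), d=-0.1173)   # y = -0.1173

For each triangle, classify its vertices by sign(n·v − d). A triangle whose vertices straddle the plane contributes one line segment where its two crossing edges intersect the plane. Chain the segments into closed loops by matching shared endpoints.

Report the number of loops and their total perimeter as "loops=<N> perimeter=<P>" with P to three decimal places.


Straddling triangles (12 of 32):
  (v10,v0,v12) [++-] → (-0.1173, -0.1173, -1.73422)–(-1.53621, -0.1173, -0.915)  len=1.6384
  (v10,v12,v11) [+-+] → (-1.53621, -0.1173, -0.915)–(-1.53621, -0.1173, 0.723443)  len=1.6384
  (v11,v12,v13) [+--] → (-1.53621, -0.1173, 0.723443)–(-1.53621, -0.1173, 0.915)  len=0.1916
  (v11,v13,v3) [+-+] → (-1.53621, -0.1173, 0.915)–(-0.1173, -0.1173, 1.73422)  len=1.6384
  (v12,v0,v14) [-+-] → (-0.1173, -0.1173, -1.73422)–(0, -0.1173, -1.76228)  len=0.1206
  (v13,v15,v3) [--+] → (0, -0.1173, 1.76228)–(-0.1173, -0.1173, 1.73422)  len=0.1206
  (v14,v0,v16) [-+-] → (0, -0.1173, -1.76228)–(0.1173, -0.1173, -1.73422)  len=0.1206
  (v15,v17,v3) [--+] → (0.1173, -0.1173, 1.73422)–(0, -0.1173, 1.76228)  len=0.1206
  (v16,v0,v1) [-++] → (0.1173, -0.1173, -1.73422)–(1.53621, -0.1173, -0.915)  len=1.6384
  (v16,v1,v17) [-+-] → (1.53621, -0.1173, -0.915)–(1.53621, -0.1173, -0.723443)  len=0.1916
  (v17,v1,v2) [-++] → (1.53621, -0.1173, -0.723443)–(1.53621, -0.1173, 0.915)  len=1.6384
  (v17,v2,v3) [-++] → (1.53621, -0.1173, 0.915)–(0.1173, -0.1173, 1.73422)  len=1.6384

Chained into 1 loop(s):
  loop 1: 12 segments, perimeter = 10.6961
Total perimeter = 10.696

loops=1 perimeter=10.696


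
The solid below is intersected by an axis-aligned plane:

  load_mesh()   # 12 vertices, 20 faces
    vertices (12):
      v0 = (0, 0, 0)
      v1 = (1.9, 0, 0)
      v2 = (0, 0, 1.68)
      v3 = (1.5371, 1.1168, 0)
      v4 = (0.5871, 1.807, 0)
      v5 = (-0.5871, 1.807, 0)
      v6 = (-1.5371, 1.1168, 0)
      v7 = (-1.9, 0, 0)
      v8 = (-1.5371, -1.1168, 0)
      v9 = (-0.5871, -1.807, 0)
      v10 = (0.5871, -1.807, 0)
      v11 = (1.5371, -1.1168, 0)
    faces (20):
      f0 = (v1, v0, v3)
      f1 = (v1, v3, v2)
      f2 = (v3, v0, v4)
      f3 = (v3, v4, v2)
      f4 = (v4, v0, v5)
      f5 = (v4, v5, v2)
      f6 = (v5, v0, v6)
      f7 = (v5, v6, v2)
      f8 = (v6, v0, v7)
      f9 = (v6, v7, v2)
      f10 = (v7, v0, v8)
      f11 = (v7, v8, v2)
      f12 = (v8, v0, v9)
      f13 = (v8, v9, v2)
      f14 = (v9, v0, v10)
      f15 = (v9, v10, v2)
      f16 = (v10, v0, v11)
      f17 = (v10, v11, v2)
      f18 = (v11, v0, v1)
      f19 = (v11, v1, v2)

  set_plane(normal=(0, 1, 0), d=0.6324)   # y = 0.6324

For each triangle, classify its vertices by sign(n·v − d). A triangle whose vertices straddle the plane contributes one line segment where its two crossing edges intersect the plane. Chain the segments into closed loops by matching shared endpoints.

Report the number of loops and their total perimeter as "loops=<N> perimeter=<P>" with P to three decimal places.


loops=1 perimeter=7.516

Straddling triangles (10 of 20):
  (v1,v0,v3) [--+] → (0.870399, 0.6324, 0)–(1.6945, 0.6324, 0)  len=0.8241
  (v1,v3,v2) [-+-] → (1.6945, 0.6324, 0)–(0.870399, 0.6324, 0.728682)  len=1.1001
  (v3,v0,v4) [+-+] → (0.870399, 0.6324, 0)–(0.205469, 0.6324, 0)  len=0.6649
  (v3,v4,v2) [++-] → (0.205469, 0.6324, 1.09205)–(0.870399, 0.6324, 0.728682)  len=0.7577
  (v4,v0,v5) [+-+] → (0.205469, 0.6324, 0)–(-0.205469, 0.6324, 0)  len=0.4109
  (v4,v5,v2) [++-] → (-0.205469, 0.6324, 1.09205)–(0.205469, 0.6324, 1.09205)  len=0.4109
  (v5,v0,v6) [+-+] → (-0.205469, 0.6324, 0)–(-0.870399, 0.6324, 0)  len=0.6649
  (v5,v6,v2) [++-] → (-0.870399, 0.6324, 0.728682)–(-0.205469, 0.6324, 1.09205)  len=0.7577
  (v6,v0,v7) [+--] → (-0.870399, 0.6324, 0)–(-1.6945, 0.6324, 0)  len=0.8241
  (v6,v7,v2) [+--] → (-1.6945, 0.6324, 0)–(-0.870399, 0.6324, 0.728682)  len=1.1001

Chained into 1 loop(s):
  loop 1: 10 segments, perimeter = 7.5155
Total perimeter = 7.516


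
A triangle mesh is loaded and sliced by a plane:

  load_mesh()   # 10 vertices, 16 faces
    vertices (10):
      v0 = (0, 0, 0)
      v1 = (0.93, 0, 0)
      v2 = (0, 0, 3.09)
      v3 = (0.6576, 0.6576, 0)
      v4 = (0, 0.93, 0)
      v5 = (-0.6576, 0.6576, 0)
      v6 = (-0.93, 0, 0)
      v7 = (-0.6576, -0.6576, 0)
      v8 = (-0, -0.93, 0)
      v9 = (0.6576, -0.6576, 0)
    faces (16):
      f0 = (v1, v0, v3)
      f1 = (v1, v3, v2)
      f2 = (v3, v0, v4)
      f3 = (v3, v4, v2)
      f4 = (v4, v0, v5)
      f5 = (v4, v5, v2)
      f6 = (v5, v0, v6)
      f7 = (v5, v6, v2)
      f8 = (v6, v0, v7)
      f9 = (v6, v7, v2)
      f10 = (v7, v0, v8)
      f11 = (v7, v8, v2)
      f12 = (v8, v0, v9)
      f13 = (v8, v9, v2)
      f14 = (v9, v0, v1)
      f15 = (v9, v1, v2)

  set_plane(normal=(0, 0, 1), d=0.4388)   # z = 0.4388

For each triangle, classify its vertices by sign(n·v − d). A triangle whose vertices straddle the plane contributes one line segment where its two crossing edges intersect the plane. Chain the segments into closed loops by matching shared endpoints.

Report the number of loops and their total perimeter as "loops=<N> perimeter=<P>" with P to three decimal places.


Straddling triangles (8 of 16):
  (v1,v3,v2) [--+] → (0.564217, 0.564217, 0.4388)–(0.797934, 0, 0.4388)  len=0.6107
  (v3,v4,v2) [--+] → (0, 0.797934, 0.4388)–(0.564217, 0.564217, 0.4388)  len=0.6107
  (v4,v5,v2) [--+] → (-0.564217, 0.564217, 0.4388)–(0, 0.797934, 0.4388)  len=0.6107
  (v5,v6,v2) [--+] → (-0.797934, 0, 0.4388)–(-0.564217, 0.564217, 0.4388)  len=0.6107
  (v6,v7,v2) [--+] → (-0.564217, -0.564217, 0.4388)–(-0.797934, 0, 0.4388)  len=0.6107
  (v7,v8,v2) [--+] → (0, -0.797934, 0.4388)–(-0.564217, -0.564217, 0.4388)  len=0.6107
  (v8,v9,v2) [--+] → (0.564217, -0.564217, 0.4388)–(0, -0.797934, 0.4388)  len=0.6107
  (v9,v1,v2) [--+] → (0.797934, 0, 0.4388)–(0.564217, -0.564217, 0.4388)  len=0.6107

Chained into 1 loop(s):
  loop 1: 8 segments, perimeter = 4.8857
Total perimeter = 4.886

loops=1 perimeter=4.886


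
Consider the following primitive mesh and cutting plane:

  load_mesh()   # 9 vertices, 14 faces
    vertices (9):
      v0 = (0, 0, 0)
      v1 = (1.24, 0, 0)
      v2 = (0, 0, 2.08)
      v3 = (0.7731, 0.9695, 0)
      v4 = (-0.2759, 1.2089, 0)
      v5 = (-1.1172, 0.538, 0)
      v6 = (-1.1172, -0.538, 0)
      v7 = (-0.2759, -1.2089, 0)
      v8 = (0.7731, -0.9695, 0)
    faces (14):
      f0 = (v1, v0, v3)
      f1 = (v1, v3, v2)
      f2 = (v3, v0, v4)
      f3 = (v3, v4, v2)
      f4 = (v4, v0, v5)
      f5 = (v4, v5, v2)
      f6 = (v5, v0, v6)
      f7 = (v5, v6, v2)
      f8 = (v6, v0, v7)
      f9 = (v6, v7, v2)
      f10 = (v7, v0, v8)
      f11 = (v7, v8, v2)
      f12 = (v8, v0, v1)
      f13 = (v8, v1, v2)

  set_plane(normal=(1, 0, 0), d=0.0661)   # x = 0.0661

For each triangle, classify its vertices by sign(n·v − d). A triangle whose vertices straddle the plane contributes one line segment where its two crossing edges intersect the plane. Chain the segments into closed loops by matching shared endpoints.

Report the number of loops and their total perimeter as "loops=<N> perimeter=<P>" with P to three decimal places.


loops=1 perimeter=6.818

Straddling triangles (8 of 14):
  (v1,v0,v3) [+-+] → (0.0661, 0, 0)–(0.0661, 0.0828922, 0)  len=0.0829
  (v1,v3,v2) [++-] → (0.0661, 0.0828922, 1.90216)–(0.0661, 0, 1.96912)  len=0.1066
  (v3,v0,v4) [+--] → (0.0661, 0.0828922, 0)–(0.0661, 1.13085, 0)  len=1.0480
  (v3,v4,v2) [+--] → (0.0661, 1.13085, 0)–(0.0661, 0.0828922, 1.90216)  len=2.1717
  (v7,v0,v8) [--+] → (0.0661, -0.0828922, 0)–(0.0661, -1.13085, 0)  len=1.0480
  (v7,v8,v2) [-+-] → (0.0661, -1.13085, 0)–(0.0661, -0.0828922, 1.90216)  len=2.1717
  (v8,v0,v1) [+-+] → (0.0661, -0.0828922, 0)–(0.0661, 0, 0)  len=0.0829
  (v8,v1,v2) [++-] → (0.0661, 0, 1.96912)–(0.0661, -0.0828922, 1.90216)  len=0.1066

Chained into 1 loop(s):
  loop 1: 8 segments, perimeter = 6.8183
Total perimeter = 6.818


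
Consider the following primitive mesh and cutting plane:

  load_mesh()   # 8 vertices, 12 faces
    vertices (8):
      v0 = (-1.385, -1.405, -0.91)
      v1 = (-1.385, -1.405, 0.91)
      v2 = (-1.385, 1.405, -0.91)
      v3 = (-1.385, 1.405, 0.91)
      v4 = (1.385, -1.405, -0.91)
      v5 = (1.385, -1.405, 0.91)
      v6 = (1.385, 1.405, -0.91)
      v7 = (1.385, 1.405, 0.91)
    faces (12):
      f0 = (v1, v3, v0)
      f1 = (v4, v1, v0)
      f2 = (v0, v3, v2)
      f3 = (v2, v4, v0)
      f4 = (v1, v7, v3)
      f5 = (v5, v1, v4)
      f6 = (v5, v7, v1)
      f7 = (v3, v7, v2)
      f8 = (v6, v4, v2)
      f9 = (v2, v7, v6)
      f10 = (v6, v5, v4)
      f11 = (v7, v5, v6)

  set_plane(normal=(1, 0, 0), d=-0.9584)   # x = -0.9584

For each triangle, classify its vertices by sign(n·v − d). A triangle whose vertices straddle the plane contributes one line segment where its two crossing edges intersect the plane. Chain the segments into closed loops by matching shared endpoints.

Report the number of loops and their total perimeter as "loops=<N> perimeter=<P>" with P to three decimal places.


loops=1 perimeter=9.260

Straddling triangles (8 of 12):
  (v4,v1,v0) [+--] → (-0.9584, -1.405, 0.629707)–(-0.9584, -1.405, -0.91)  len=1.5397
  (v2,v4,v0) [-+-] → (-0.9584, 0.97224, -0.91)–(-0.9584, -1.405, -0.91)  len=2.3772
  (v1,v7,v3) [-+-] → (-0.9584, -0.97224, 0.91)–(-0.9584, 1.405, 0.91)  len=2.3772
  (v5,v1,v4) [+-+] → (-0.9584, -1.405, 0.91)–(-0.9584, -1.405, 0.629707)  len=0.2803
  (v5,v7,v1) [++-] → (-0.9584, -0.97224, 0.91)–(-0.9584, -1.405, 0.91)  len=0.4328
  (v3,v7,v2) [-+-] → (-0.9584, 1.405, 0.91)–(-0.9584, 1.405, -0.629707)  len=1.5397
  (v6,v4,v2) [++-] → (-0.9584, 0.97224, -0.91)–(-0.9584, 1.405, -0.91)  len=0.4328
  (v2,v7,v6) [-++] → (-0.9584, 1.405, -0.629707)–(-0.9584, 1.405, -0.91)  len=0.2803

Chained into 1 loop(s):
  loop 1: 8 segments, perimeter = 9.2600
Total perimeter = 9.260


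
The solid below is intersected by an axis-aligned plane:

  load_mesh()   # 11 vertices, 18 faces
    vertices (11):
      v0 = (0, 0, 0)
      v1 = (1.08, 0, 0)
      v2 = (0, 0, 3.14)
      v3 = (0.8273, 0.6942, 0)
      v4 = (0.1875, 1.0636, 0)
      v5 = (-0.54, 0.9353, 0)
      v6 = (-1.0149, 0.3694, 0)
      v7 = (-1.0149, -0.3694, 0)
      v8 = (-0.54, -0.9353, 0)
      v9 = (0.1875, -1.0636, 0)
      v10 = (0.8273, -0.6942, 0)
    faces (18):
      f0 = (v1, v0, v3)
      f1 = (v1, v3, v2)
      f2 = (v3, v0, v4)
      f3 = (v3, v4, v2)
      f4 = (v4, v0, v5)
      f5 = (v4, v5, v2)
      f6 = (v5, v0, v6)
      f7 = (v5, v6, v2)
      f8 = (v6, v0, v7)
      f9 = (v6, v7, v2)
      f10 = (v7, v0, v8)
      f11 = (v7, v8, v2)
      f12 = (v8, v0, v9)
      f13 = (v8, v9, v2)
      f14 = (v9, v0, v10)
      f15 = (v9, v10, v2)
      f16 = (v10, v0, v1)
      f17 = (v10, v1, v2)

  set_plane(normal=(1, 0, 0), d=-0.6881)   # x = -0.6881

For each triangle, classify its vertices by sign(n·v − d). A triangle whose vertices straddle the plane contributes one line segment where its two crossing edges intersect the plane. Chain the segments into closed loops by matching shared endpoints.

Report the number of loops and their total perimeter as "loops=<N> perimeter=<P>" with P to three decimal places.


Straddling triangles (6 of 18):
  (v5,v0,v6) [++-] → (-0.6881, 0.250452, 0)–(-0.6881, 0.758821, 0)  len=0.5084
  (v5,v6,v2) [+-+] → (-0.6881, 0.758821, 0)–(-0.6881, 0.250452, 1.01109)  len=1.1317
  (v6,v0,v7) [-+-] → (-0.6881, 0.250452, 0)–(-0.6881, -0.250452, 0)  len=0.5009
  (v6,v7,v2) [--+] → (-0.6881, -0.250452, 1.01109)–(-0.6881, 0.250452, 1.01109)  len=0.5009
  (v7,v0,v8) [-++] → (-0.6881, -0.250452, 0)–(-0.6881, -0.758821, 0)  len=0.5084
  (v7,v8,v2) [-++] → (-0.6881, -0.758821, 0)–(-0.6881, -0.250452, 1.01109)  len=1.1317

Chained into 1 loop(s):
  loop 1: 6 segments, perimeter = 4.2819
Total perimeter = 4.282

loops=1 perimeter=4.282


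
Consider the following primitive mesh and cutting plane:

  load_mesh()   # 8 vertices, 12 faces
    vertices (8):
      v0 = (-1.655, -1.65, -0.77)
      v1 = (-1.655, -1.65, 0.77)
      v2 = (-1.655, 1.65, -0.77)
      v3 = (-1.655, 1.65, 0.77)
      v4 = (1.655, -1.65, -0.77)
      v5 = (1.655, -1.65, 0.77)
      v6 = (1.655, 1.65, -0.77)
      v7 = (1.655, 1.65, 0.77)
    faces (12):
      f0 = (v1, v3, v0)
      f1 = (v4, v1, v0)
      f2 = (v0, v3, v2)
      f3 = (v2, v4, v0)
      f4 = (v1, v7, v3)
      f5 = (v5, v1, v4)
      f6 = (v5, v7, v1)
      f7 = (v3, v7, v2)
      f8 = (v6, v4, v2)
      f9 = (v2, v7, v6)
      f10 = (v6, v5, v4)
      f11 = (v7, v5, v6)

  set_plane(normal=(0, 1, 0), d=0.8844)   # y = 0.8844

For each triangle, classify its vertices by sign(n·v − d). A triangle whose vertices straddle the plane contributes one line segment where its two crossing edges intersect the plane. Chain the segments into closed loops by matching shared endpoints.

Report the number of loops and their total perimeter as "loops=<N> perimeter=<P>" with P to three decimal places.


loops=1 perimeter=9.700

Straddling triangles (8 of 12):
  (v1,v3,v0) [-+-] → (-1.655, 0.8844, 0.77)–(-1.655, 0.8844, 0.41272)  len=0.3573
  (v0,v3,v2) [-++] → (-1.655, 0.8844, 0.41272)–(-1.655, 0.8844, -0.77)  len=1.1827
  (v2,v4,v0) [+--] → (-0.88708, 0.8844, -0.77)–(-1.655, 0.8844, -0.77)  len=0.7679
  (v1,v7,v3) [-++] → (0.88708, 0.8844, 0.77)–(-1.655, 0.8844, 0.77)  len=2.5421
  (v5,v7,v1) [-+-] → (1.655, 0.8844, 0.77)–(0.88708, 0.8844, 0.77)  len=0.7679
  (v6,v4,v2) [+-+] → (1.655, 0.8844, -0.77)–(-0.88708, 0.8844, -0.77)  len=2.5421
  (v6,v5,v4) [+--] → (1.655, 0.8844, -0.41272)–(1.655, 0.8844, -0.77)  len=0.3573
  (v7,v5,v6) [+-+] → (1.655, 0.8844, 0.77)–(1.655, 0.8844, -0.41272)  len=1.1827

Chained into 1 loop(s):
  loop 1: 8 segments, perimeter = 9.7000
Total perimeter = 9.700


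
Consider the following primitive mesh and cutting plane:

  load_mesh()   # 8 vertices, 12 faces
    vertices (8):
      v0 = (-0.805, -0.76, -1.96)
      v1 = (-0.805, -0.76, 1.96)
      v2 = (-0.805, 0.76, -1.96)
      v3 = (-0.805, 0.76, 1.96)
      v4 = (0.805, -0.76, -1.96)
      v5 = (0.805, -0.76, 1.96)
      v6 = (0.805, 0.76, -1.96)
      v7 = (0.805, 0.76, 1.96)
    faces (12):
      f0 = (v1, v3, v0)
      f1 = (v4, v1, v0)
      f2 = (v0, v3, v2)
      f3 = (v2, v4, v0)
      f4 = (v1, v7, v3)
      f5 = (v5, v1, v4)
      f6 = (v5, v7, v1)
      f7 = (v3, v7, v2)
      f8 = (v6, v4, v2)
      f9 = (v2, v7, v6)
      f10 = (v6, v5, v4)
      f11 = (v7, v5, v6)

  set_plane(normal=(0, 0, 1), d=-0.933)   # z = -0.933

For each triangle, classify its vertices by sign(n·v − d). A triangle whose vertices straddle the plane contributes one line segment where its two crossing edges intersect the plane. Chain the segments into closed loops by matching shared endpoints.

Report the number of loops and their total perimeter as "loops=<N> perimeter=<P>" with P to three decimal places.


Straddling triangles (8 of 12):
  (v1,v3,v0) [++-] → (-0.805, -0.361776, -0.933)–(-0.805, -0.76, -0.933)  len=0.3982
  (v4,v1,v0) [-+-] → (0.383196, -0.76, -0.933)–(-0.805, -0.76, -0.933)  len=1.1882
  (v0,v3,v2) [-+-] → (-0.805, -0.361776, -0.933)–(-0.805, 0.76, -0.933)  len=1.1218
  (v5,v1,v4) [++-] → (0.383196, -0.76, -0.933)–(0.805, -0.76, -0.933)  len=0.4218
  (v3,v7,v2) [++-] → (-0.383196, 0.76, -0.933)–(-0.805, 0.76, -0.933)  len=0.4218
  (v2,v7,v6) [-+-] → (-0.383196, 0.76, -0.933)–(0.805, 0.76, -0.933)  len=1.1882
  (v6,v5,v4) [-+-] → (0.805, 0.361776, -0.933)–(0.805, -0.76, -0.933)  len=1.1218
  (v7,v5,v6) [++-] → (0.805, 0.361776, -0.933)–(0.805, 0.76, -0.933)  len=0.3982

Chained into 1 loop(s):
  loop 1: 8 segments, perimeter = 6.2600
Total perimeter = 6.260

loops=1 perimeter=6.260


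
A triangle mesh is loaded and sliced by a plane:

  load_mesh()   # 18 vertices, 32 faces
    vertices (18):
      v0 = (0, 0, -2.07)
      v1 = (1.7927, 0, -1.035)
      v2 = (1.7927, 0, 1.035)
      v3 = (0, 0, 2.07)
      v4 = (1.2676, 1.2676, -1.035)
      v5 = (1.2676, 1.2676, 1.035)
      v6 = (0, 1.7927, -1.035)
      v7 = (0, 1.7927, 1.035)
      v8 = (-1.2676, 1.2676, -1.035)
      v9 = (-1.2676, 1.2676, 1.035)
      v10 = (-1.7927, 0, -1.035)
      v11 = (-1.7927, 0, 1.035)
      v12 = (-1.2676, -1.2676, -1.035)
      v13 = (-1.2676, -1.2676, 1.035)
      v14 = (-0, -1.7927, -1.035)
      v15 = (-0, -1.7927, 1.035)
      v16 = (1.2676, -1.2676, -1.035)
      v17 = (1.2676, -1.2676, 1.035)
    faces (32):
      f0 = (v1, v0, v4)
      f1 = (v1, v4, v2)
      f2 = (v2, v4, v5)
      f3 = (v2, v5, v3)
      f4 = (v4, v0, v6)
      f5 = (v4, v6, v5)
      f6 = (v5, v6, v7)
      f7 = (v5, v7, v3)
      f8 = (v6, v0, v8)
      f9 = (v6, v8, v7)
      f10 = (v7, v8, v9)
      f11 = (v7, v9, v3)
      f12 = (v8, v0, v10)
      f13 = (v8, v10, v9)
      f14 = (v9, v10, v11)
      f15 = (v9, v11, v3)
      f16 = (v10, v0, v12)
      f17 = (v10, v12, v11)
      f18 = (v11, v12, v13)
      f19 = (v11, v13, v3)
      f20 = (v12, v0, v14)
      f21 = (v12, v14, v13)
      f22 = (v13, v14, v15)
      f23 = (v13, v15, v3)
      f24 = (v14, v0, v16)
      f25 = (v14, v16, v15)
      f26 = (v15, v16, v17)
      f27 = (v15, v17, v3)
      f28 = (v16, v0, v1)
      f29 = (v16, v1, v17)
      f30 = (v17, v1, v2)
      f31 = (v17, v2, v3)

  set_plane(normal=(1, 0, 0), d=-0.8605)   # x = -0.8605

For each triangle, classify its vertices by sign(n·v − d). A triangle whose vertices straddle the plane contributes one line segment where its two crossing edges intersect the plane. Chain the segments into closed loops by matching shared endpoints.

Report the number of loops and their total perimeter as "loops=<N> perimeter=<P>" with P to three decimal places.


loops=1 perimeter=10.338

Straddling triangles (12 of 32):
  (v6,v0,v8) [++-] → (-0.8605, 0.8605, -1.3674)–(-0.8605, 1.43624, -1.035)  len=0.6648
  (v6,v8,v7) [+-+] → (-0.8605, 1.43624, -1.035)–(-0.8605, 1.43624, -0.370203)  len=0.6648
  (v7,v8,v9) [+--] → (-0.8605, 1.43624, -0.370203)–(-0.8605, 1.43624, 1.035)  len=1.4052
  (v7,v9,v3) [+-+] → (-0.8605, 1.43624, 1.035)–(-0.8605, 0.8605, 1.3674)  len=0.6648
  (v8,v0,v10) [-+-] → (-0.8605, 0.8605, -1.3674)–(-0.8605, 0, -1.5732)  len=0.8848
  (v9,v11,v3) [--+] → (-0.8605, 0, 1.5732)–(-0.8605, 0.8605, 1.3674)  len=0.8848
  (v10,v0,v12) [-+-] → (-0.8605, 0, -1.5732)–(-0.8605, -0.8605, -1.3674)  len=0.8848
  (v11,v13,v3) [--+] → (-0.8605, -0.8605, 1.3674)–(-0.8605, 0, 1.5732)  len=0.8848
  (v12,v0,v14) [-++] → (-0.8605, -0.8605, -1.3674)–(-0.8605, -1.43624, -1.035)  len=0.6648
  (v12,v14,v13) [-+-] → (-0.8605, -1.43624, -1.035)–(-0.8605, -1.43624, 0.370203)  len=1.4052
  (v13,v14,v15) [-++] → (-0.8605, -1.43624, 0.370203)–(-0.8605, -1.43624, 1.035)  len=0.6648
  (v13,v15,v3) [-++] → (-0.8605, -1.43624, 1.035)–(-0.8605, -0.8605, 1.3674)  len=0.6648

Chained into 1 loop(s):
  loop 1: 12 segments, perimeter = 10.3383
Total perimeter = 10.338


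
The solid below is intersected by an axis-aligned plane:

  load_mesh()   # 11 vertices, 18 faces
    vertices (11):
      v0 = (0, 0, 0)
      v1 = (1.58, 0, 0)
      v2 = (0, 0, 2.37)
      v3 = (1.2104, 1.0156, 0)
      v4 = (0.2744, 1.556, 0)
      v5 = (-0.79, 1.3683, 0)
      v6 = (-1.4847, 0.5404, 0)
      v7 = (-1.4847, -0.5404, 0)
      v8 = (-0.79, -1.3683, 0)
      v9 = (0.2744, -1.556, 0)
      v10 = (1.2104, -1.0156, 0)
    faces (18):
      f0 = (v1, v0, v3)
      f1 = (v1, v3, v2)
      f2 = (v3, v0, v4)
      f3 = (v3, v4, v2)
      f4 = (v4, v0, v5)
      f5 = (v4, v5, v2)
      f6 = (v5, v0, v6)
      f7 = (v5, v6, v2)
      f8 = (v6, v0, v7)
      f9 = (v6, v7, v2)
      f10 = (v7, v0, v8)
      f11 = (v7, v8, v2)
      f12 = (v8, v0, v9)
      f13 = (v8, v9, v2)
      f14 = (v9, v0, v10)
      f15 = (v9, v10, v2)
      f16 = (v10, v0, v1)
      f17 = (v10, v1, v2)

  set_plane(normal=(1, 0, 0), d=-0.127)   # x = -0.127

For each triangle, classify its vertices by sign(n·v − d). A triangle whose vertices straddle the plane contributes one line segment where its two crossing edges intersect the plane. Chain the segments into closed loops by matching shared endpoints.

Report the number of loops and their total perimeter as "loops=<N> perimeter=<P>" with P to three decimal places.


loops=1 perimeter=8.275

Straddling triangles (10 of 18):
  (v4,v0,v5) [++-] → (-0.127, 0.219967, 0)–(-0.127, 1.48522, 0)  len=1.2652
  (v4,v5,v2) [+-+] → (-0.127, 1.48522, 0)–(-0.127, 0.219967, 1.989)  len=2.3573
  (v5,v0,v6) [-+-] → (-0.127, 0.219967, 0)–(-0.127, 0.0462254, 0)  len=0.1737
  (v5,v6,v2) [--+] → (-0.127, 0.0462254, 2.16727)–(-0.127, 0.219967, 1.989)  len=0.2489
  (v6,v0,v7) [-+-] → (-0.127, 0.0462254, 0)–(-0.127, -0.0462254, 0)  len=0.0925
  (v6,v7,v2) [--+] → (-0.127, -0.0462254, 2.16727)–(-0.127, 0.0462254, 2.16727)  len=0.0925
  (v7,v0,v8) [-+-] → (-0.127, -0.0462254, 0)–(-0.127, -0.219967, 0)  len=0.1737
  (v7,v8,v2) [--+] → (-0.127, -0.219967, 1.989)–(-0.127, -0.0462254, 2.16727)  len=0.2489
  (v8,v0,v9) [-++] → (-0.127, -0.219967, 0)–(-0.127, -1.48522, 0)  len=1.2652
  (v8,v9,v2) [-++] → (-0.127, -1.48522, 0)–(-0.127, -0.219967, 1.989)  len=2.3573

Chained into 1 loop(s):
  loop 1: 10 segments, perimeter = 8.2754
Total perimeter = 8.275


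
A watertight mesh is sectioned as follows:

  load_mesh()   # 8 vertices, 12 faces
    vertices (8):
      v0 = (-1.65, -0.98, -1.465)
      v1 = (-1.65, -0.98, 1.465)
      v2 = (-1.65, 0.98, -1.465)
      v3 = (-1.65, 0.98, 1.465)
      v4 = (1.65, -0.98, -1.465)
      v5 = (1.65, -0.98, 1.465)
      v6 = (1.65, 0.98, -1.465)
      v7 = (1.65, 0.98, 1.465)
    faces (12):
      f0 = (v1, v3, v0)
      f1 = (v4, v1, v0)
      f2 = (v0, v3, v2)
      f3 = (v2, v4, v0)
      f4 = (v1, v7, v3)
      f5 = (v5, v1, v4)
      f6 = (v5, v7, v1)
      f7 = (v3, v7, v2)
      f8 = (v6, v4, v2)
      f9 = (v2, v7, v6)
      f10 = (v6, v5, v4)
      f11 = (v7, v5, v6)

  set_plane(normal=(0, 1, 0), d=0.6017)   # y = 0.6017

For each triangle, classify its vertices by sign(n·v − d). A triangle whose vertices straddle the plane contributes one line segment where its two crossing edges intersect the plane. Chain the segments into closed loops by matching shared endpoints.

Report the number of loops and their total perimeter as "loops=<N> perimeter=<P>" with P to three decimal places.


Straddling triangles (8 of 12):
  (v1,v3,v0) [-+-] → (-1.65, 0.6017, 1.465)–(-1.65, 0.6017, 0.89948)  len=0.5655
  (v0,v3,v2) [-++] → (-1.65, 0.6017, 0.89948)–(-1.65, 0.6017, -1.465)  len=2.3645
  (v2,v4,v0) [+--] → (-1.01307, 0.6017, -1.465)–(-1.65, 0.6017, -1.465)  len=0.6369
  (v1,v7,v3) [-++] → (1.01307, 0.6017, 1.465)–(-1.65, 0.6017, 1.465)  len=2.6631
  (v5,v7,v1) [-+-] → (1.65, 0.6017, 1.465)–(1.01307, 0.6017, 1.465)  len=0.6369
  (v6,v4,v2) [+-+] → (1.65, 0.6017, -1.465)–(-1.01307, 0.6017, -1.465)  len=2.6631
  (v6,v5,v4) [+--] → (1.65, 0.6017, -0.89948)–(1.65, 0.6017, -1.465)  len=0.5655
  (v7,v5,v6) [+-+] → (1.65, 0.6017, 1.465)–(1.65, 0.6017, -0.89948)  len=2.3645

Chained into 1 loop(s):
  loop 1: 8 segments, perimeter = 12.4600
Total perimeter = 12.460

loops=1 perimeter=12.460


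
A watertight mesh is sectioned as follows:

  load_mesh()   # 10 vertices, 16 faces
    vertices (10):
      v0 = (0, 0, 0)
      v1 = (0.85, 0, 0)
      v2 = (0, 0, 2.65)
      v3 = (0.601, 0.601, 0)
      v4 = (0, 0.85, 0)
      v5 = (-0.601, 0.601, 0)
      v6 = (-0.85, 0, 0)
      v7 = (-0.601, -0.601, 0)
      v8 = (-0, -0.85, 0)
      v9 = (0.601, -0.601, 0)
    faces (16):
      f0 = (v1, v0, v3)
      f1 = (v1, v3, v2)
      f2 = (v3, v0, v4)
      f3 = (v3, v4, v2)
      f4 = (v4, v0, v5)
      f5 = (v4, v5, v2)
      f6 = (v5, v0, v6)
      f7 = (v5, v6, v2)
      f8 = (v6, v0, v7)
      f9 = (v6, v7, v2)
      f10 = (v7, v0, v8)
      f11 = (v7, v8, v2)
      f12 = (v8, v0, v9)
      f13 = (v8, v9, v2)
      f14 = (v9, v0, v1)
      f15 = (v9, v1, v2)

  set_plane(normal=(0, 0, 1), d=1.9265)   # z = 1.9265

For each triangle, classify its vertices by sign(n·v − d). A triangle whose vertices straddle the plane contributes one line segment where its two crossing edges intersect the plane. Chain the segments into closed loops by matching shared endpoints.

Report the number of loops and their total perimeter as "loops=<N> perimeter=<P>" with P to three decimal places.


loops=1 perimeter=1.421

Straddling triangles (8 of 16):
  (v1,v3,v2) [--+] → (0.164084, 0.164084, 1.9265)–(0.232066, 0, 1.9265)  len=0.1776
  (v3,v4,v2) [--+] → (0, 0.232066, 1.9265)–(0.164084, 0.164084, 1.9265)  len=0.1776
  (v4,v5,v2) [--+] → (-0.164084, 0.164084, 1.9265)–(0, 0.232066, 1.9265)  len=0.1776
  (v5,v6,v2) [--+] → (-0.232066, 0, 1.9265)–(-0.164084, 0.164084, 1.9265)  len=0.1776
  (v6,v7,v2) [--+] → (-0.164084, -0.164084, 1.9265)–(-0.232066, 0, 1.9265)  len=0.1776
  (v7,v8,v2) [--+] → (0, -0.232066, 1.9265)–(-0.164084, -0.164084, 1.9265)  len=0.1776
  (v8,v9,v2) [--+] → (0.164084, -0.164084, 1.9265)–(0, -0.232066, 1.9265)  len=0.1776
  (v9,v1,v2) [--+] → (0.232066, 0, 1.9265)–(0.164084, -0.164084, 1.9265)  len=0.1776

Chained into 1 loop(s):
  loop 1: 8 segments, perimeter = 1.4209
Total perimeter = 1.421


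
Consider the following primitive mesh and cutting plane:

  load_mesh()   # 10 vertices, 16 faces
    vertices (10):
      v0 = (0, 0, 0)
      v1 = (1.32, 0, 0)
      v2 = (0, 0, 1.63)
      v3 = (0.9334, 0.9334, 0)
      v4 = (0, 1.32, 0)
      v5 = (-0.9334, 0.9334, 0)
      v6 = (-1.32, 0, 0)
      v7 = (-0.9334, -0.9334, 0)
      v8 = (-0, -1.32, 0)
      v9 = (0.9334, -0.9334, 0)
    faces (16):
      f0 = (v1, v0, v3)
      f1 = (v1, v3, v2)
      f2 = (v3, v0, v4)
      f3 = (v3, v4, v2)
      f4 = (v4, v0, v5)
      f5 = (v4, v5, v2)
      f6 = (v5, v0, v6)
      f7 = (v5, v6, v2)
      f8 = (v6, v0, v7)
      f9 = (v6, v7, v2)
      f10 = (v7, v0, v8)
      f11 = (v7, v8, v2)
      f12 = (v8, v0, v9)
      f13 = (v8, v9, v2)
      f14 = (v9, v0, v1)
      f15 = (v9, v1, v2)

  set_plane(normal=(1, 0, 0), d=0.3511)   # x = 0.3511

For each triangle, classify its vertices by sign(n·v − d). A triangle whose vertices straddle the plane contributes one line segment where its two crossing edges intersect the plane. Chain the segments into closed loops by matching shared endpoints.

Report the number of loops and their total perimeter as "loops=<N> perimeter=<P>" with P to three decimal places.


Straddling triangles (8 of 16):
  (v1,v0,v3) [+-+] → (0.3511, 0, 0)–(0.3511, 0.3511, 0)  len=0.3511
  (v1,v3,v2) [++-] → (0.3511, 0.3511, 1.01687)–(0.3511, 0, 1.19644)  len=0.3944
  (v3,v0,v4) [+--] → (0.3511, 0.3511, 0)–(0.3511, 1.17458, 0)  len=0.8235
  (v3,v4,v2) [+--] → (0.3511, 1.17458, 0)–(0.3511, 0.3511, 1.01687)  len=1.3085
  (v8,v0,v9) [--+] → (0.3511, -0.3511, 0)–(0.3511, -1.17458, 0)  len=0.8235
  (v8,v9,v2) [-+-] → (0.3511, -1.17458, 0)–(0.3511, -0.3511, 1.01687)  len=1.3085
  (v9,v0,v1) [+-+] → (0.3511, -0.3511, 0)–(0.3511, 0, 0)  len=0.3511
  (v9,v1,v2) [++-] → (0.3511, 0, 1.19644)–(0.3511, -0.3511, 1.01687)  len=0.3944

Chained into 1 loop(s):
  loop 1: 8 segments, perimeter = 5.7549
Total perimeter = 5.755

loops=1 perimeter=5.755
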